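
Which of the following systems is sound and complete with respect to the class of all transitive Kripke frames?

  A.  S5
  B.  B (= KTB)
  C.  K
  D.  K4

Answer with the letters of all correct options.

(A) S5 is determined by the class of reflexive, symmetric, and transitive frames.
(B) B (= KTB) is determined by the class of reflexive and symmetric frames.
(C) K is determined by the class of arbitrary frames.
(D) K4 is determined by exactly this class.

D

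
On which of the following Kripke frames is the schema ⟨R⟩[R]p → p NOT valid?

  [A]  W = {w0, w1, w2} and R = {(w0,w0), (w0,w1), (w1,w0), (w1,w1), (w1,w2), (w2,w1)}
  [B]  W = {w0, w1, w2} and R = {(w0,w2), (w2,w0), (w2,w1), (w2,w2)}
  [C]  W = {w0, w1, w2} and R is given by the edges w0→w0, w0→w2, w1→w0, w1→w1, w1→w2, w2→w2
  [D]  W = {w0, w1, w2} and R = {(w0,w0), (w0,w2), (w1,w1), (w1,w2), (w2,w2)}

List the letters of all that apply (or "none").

The schema ⟨R⟩[R]p → p is the dual of axiom B; it is valid on a frame iff R is symmetric.
(A) R is symmetric (every R-edge is matched by its reverse), so the schema is valid here.
(B) R is not symmetric (w2 R w1 but not w1 R w2), so the schema fails here.
(C) R is not symmetric (w0 R w2 but not w2 R w0), so the schema fails here.
(D) R is not symmetric (w0 R w2 but not w2 R w0), so the schema fails here.

B, C, D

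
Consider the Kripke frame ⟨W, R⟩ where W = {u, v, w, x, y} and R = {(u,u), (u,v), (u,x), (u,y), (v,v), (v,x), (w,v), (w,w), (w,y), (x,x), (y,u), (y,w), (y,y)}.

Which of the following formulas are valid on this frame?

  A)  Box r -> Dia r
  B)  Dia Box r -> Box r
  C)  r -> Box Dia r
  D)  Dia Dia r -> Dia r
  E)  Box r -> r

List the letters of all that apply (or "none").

A, E

R is reflexive: each world relates to itself.
R is not symmetric: u R v but not v R u.
R is not transitive: u R y and y R w but not u R w.
R is not euclidean: u R v and u R u but not v R u.
R is serial: every world has an R-successor.
(A) axiom D: valid iff R is serial. R is serial — valid.
(B) Dia Box r -> Box r is the dual of axiom 5; it is valid on a frame exactly when R is euclidean. R is not euclidean, so not valid.
(C) axiom B: valid iff R is symmetric. R is not symmetric — not valid.
(D) Dia Dia r -> Dia r (the dual of axiom 4) characterises the transitive frames. R is not transitive — not valid.
(E) Box r -> r (axiom T) characterises the reflexive frames. R is reflexive — valid.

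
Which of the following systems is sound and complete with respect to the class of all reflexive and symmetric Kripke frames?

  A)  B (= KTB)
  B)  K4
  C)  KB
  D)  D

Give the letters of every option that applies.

A

(A) B (= KTB) is determined by exactly this class.
(B) K4 is determined by the class of transitive frames.
(C) KB is determined by the class of symmetric frames.
(D) D is determined by the class of serial frames.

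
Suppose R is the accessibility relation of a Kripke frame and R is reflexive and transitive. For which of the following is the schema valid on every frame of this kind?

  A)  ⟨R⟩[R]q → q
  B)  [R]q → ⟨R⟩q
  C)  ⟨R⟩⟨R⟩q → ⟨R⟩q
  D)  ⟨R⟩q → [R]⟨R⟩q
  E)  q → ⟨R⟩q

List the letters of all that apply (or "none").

B, C, E

Reflexive relations are serial.
(A) the dual of axiom B: valid iff R is symmetric. Such an R need not be symmetric — not valid.
(B) [R]q → ⟨R⟩q (axiom D) characterises the serial frames. Every such R is serial — valid.
(C) ⟨R⟩⟨R⟩q → ⟨R⟩q (the dual of axiom 4) characterises the transitive frames. Every such R is transitive — valid.
(D) ⟨R⟩q → [R]⟨R⟩q is axiom 5; it is valid on a frame exactly when R is euclidean. Such an R need not be euclidean, so not valid.
(E) q → ⟨R⟩q is the dual of axiom T, which corresponds to reflexivity. Every such R is reflexive — valid.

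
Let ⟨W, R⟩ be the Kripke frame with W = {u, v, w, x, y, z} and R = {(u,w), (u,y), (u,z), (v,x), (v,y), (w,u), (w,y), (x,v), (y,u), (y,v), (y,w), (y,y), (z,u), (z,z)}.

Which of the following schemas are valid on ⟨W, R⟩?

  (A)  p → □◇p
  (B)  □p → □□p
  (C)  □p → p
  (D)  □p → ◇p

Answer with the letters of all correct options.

A, D

R is not reflexive: not u R u.
R is symmetric: every R-edge is matched by its reverse.
R is not transitive: u R w and w R u but not u R u.
R is serial: every world has an R-successor.
(A) p → □◇p is axiom B, which corresponds to symmetry. R is symmetric — valid.
(B) □p → □□p is axiom 4; it is valid on a frame exactly when R is transitive. R is not transitive, so not valid.
(C) axiom T: valid iff R is reflexive. R is not reflexive — not valid.
(D) □p → ◇p is axiom D; it is valid on a frame exactly when R is serial. R is serial, so valid.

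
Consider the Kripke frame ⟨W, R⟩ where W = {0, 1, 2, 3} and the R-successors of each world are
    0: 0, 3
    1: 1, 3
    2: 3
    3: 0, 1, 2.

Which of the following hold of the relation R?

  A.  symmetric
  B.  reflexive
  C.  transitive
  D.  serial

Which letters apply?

(A) symmetric: every R-edge is matched by its reverse.
(B) not reflexive: not 2 R 2.
(C) not transitive: 0 R 3 and 3 R 1 but not 0 R 1.
(D) serial: every world has an R-successor.

A, D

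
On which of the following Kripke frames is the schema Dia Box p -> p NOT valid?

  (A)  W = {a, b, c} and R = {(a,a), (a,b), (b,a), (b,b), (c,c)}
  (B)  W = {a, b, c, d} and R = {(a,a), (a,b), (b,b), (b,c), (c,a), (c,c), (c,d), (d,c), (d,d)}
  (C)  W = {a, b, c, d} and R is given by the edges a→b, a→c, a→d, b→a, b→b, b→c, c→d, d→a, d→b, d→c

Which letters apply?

The schema Dia Box p -> p is the dual of axiom B; it is valid on a frame iff R is symmetric.
(A) R is symmetric (every R-edge is matched by its reverse), so the schema is valid here.
(B) R is not symmetric (a R b but not b R a), so the schema fails here.
(C) R is not symmetric (a R c but not c R a), so the schema fails here.

B, C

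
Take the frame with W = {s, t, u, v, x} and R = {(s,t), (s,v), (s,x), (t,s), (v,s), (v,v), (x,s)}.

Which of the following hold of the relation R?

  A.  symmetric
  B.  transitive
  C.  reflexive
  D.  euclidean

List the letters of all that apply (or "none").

(A) symmetric: every R-edge is matched by its reverse.
(B) not transitive: s R t and t R s but not s R s.
(C) not reflexive: not s R s.
(D) not euclidean: s R t and s R v but not t R v.

A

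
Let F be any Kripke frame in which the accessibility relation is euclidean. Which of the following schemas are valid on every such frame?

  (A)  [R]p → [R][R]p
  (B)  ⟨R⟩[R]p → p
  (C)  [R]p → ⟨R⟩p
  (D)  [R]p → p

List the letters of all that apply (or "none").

(A) axiom 4: valid iff R is transitive. Such an R need not be transitive — not valid.
(B) ⟨R⟩[R]p → p is the dual of axiom B, which corresponds to symmetry. Such an R need not be symmetric — not valid.
(C) [R]p → ⟨R⟩p is axiom D; it is valid on a frame exactly when R is serial. Such an R need not be serial, so not valid.
(D) [R]p → p is axiom T, which corresponds to reflexivity. Such an R need not be reflexive — not valid.

none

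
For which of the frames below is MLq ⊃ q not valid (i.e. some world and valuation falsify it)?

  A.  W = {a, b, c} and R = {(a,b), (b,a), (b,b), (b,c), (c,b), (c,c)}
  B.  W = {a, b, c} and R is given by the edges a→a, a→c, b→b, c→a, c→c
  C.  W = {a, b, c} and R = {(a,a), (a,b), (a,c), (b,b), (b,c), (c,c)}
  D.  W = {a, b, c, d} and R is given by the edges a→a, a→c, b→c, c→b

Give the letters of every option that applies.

The schema MLq ⊃ q is the dual of axiom B; it is valid on a frame iff R is symmetric.
(A) R is symmetric (every R-edge is matched by its reverse), so the schema is valid here.
(B) R is symmetric (every R-edge is matched by its reverse), so the schema is valid here.
(C) R is not symmetric (a R b but not b R a), so the schema fails here.
(D) R is not symmetric (a R c but not c R a), so the schema fails here.

C, D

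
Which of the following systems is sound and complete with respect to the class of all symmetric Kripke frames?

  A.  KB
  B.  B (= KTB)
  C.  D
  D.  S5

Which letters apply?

A

(A) KB is determined by exactly this class.
(B) B (= KTB) is determined by the class of reflexive and symmetric frames.
(C) D is determined by the class of serial frames.
(D) S5 is determined by the class of reflexive, symmetric, and transitive frames.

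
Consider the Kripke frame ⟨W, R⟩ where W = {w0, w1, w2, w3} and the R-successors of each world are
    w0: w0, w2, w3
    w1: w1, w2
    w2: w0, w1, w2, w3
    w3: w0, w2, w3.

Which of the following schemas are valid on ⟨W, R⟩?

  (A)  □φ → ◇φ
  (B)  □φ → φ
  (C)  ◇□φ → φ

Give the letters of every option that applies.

R is reflexive: each world relates to itself.
R is symmetric: every R-edge is matched by its reverse.
R is serial: every world has an R-successor.
(A) □φ → ◇φ (axiom D) characterises the serial frames. R is serial — valid.
(B) □φ → φ (axiom T) characterises the reflexive frames. R is reflexive — valid.
(C) ◇□φ → φ is the dual of axiom B, which corresponds to symmetry. R is symmetric — valid.

A, B, C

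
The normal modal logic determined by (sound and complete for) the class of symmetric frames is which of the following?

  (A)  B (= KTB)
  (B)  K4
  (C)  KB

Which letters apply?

(A) B (= KTB) is determined by the class of reflexive and symmetric frames.
(B) K4 is determined by the class of transitive frames.
(C) KB is determined by exactly this class.

C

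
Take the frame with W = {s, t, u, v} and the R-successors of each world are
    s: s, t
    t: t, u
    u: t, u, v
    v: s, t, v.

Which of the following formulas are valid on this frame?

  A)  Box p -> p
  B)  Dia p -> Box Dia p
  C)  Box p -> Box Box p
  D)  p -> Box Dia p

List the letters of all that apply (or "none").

A

R is reflexive: each world relates to itself.
R is not symmetric: s R t but not t R s.
R is not transitive: s R t and t R u but not s R u.
R is not euclidean: s R t and s R s but not t R s.
(A) Box p -> p is axiom T, which corresponds to reflexivity. R is reflexive — valid.
(B) Dia p -> Box Dia p (axiom 5) characterises the euclidean frames. R is not euclidean — not valid.
(C) Box p -> Box Box p is axiom 4, which corresponds to transitivity. R is not transitive — not valid.
(D) axiom B: valid iff R is symmetric. R is not symmetric — not valid.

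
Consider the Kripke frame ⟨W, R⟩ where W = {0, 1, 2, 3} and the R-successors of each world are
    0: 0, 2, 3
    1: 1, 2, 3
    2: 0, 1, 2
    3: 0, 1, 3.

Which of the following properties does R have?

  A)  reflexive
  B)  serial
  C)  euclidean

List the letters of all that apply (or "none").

A, B

(A) reflexive: each world relates to itself.
(B) serial: every world has an R-successor.
(C) not euclidean: 0 R 2 and 0 R 3 but not 2 R 3.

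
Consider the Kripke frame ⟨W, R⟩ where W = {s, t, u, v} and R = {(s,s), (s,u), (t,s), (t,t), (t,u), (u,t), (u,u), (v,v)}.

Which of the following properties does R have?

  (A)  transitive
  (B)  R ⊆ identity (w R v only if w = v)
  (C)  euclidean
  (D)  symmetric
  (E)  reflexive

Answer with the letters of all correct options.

(A) not transitive: s R u and u R t but not s R t.
(B) not ⊆ identity: s R u with s ≠ u.
(C) not euclidean: s R u and s R s but not u R s.
(D) not symmetric: s R u but not u R s.
(E) reflexive: each world relates to itself.

E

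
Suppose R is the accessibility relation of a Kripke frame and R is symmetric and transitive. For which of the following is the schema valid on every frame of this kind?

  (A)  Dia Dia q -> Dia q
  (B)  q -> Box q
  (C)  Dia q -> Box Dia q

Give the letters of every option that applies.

A symmetric transitive relation is euclidean (uRv and uRw give vRu by symmetry, then vRw by transitivity).
(A) Dia Dia q -> Dia q is the dual of axiom 4; it is valid on a frame exactly when R is transitive. Every such R is transitive, so valid.
(B) q -> Box q is equivalent to ◇p→p; it holds exactly when R ⊆ identity. Such an R need not be a subset of the identity — not valid.
(C) Dia q -> Box Dia q is axiom 5; it is valid on a frame exactly when R is euclidean. Every such R is euclidean, so valid.

A, C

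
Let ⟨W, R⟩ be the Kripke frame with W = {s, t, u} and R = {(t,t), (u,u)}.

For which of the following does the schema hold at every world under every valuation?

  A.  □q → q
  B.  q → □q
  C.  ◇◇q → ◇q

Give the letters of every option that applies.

B, C

R is not reflexive: not s R s.
R is transitive: R is closed under composition.
R is a subset of the identity: every R-edge is a self-loop.
(A) □q → q is axiom T, which corresponds to reflexivity. R is not reflexive — not valid.
(B) q → □q is equivalent to ◇p→p; it holds exactly when R ⊆ identity. Here R ⊆ identity — valid.
(C) the dual of axiom 4: valid iff R is transitive. R is transitive — valid.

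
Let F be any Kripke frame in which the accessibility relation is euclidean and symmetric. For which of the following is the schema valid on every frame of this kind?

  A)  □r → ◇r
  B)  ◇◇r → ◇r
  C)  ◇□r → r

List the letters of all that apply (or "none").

A symmetric euclidean relation is transitive (uRv and vRw give vRu by symmetry, then uRw by the euclidean condition, applied at v).
(A) □r → ◇r is axiom D; it is valid on a frame exactly when R is serial. Such an R need not be serial, so not valid.
(B) ◇◇r → ◇r (the dual of axiom 4) characterises the transitive frames. Every such R is transitive — valid.
(C) the dual of axiom B: valid iff R is symmetric. Every such R is symmetric — valid.

B, C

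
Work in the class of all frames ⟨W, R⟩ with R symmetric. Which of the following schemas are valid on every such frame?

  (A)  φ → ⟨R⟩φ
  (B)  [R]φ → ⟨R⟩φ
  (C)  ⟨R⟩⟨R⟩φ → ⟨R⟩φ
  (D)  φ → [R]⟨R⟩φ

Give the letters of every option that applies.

(A) φ → ⟨R⟩φ is the dual of axiom T, which corresponds to reflexivity. Such an R need not be reflexive — not valid.
(B) [R]φ → ⟨R⟩φ is axiom D, which corresponds to seriality. Such an R need not be serial — not valid.
(C) ⟨R⟩⟨R⟩φ → ⟨R⟩φ is the dual of axiom 4; it is valid on a frame exactly when R is transitive. Such an R need not be transitive, so not valid.
(D) φ → [R]⟨R⟩φ is axiom B; it is valid on a frame exactly when R is symmetric. Every such R is symmetric, so valid.

D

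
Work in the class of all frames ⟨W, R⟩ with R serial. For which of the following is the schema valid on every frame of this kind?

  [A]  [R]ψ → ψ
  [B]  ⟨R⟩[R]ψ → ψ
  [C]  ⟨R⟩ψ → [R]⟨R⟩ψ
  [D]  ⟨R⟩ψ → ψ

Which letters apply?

none

(A) [R]ψ → ψ is axiom T; it is valid on a frame exactly when R is reflexive. Such an R need not be reflexive, so not valid.
(B) ⟨R⟩[R]ψ → ψ (the dual of axiom B) characterises the symmetric frames. Such an R need not be symmetric — not valid.
(C) axiom 5: valid iff R is euclidean. Such an R need not be euclidean — not valid.
(D) ⟨R⟩ψ → ψ is valid only on frames where every R-edge is a self-loop. Such an R need not be a subset of the identity — not valid.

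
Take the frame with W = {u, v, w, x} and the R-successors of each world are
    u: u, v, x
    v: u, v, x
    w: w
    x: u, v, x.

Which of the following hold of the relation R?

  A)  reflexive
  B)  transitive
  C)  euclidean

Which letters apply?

(A) reflexive: each world relates to itself.
(B) transitive: R is closed under composition.
(C) euclidean: any two R-successors of the same world are R-related.

A, B, C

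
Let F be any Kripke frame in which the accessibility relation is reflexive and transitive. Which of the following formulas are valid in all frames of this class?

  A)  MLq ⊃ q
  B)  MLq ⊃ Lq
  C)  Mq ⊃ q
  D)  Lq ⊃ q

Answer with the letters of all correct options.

D

Reflexive relations are serial.
(A) MLq ⊃ q is the dual of axiom B, which corresponds to symmetry. Such an R need not be symmetric — not valid.
(B) MLq ⊃ Lq (the dual of axiom 5) characterises the euclidean frames. Such an R need not be euclidean — not valid.
(C) Mq ⊃ q is valid only on frames where every R-edge is a self-loop. Such an R need not be a subset of the identity — not valid.
(D) Lq ⊃ q is axiom T, which corresponds to reflexivity. Every such R is reflexive — valid.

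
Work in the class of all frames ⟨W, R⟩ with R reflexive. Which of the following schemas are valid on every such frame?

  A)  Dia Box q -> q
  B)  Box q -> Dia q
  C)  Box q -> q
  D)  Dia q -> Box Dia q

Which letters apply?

B, C

A reflexive relation is serial.
(A) the dual of axiom B: valid iff R is symmetric. Such an R need not be symmetric — not valid.
(B) axiom D: valid iff R is serial. Every such R is serial — valid.
(C) Box q -> q (axiom T) characterises the reflexive frames. Every such R is reflexive — valid.
(D) Dia q -> Box Dia q is axiom 5; it is valid on a frame exactly when R is euclidean. Such an R need not be euclidean, so not valid.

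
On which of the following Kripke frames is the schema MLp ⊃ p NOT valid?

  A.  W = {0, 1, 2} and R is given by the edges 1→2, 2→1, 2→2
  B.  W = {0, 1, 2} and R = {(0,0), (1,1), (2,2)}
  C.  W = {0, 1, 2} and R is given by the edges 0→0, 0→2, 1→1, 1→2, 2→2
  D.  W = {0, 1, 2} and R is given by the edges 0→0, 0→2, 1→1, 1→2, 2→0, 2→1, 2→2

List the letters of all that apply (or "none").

C

The schema MLp ⊃ p is the dual of axiom B; it is valid on a frame iff R is symmetric.
(A) R is symmetric (every R-edge is matched by its reverse), so the schema is valid here.
(B) R is symmetric (every R-edge is matched by its reverse), so the schema is valid here.
(C) R is not symmetric (0 R 2 but not 2 R 0), so the schema fails here.
(D) R is symmetric (every R-edge is matched by its reverse), so the schema is valid here.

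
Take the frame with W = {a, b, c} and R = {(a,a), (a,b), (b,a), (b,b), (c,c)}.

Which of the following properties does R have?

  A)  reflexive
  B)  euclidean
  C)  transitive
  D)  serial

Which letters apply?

(A) reflexive: each world relates to itself.
(B) euclidean: any two R-successors of the same world are R-related.
(C) transitive: R is closed under composition.
(D) serial: every world has an R-successor.

A, B, C, D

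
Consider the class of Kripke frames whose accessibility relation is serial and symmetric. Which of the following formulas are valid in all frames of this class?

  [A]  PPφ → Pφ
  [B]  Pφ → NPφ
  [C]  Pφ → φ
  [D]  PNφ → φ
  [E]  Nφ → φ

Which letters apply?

(A) PPφ → Pφ is the dual of axiom 4; it is valid on a frame exactly when R is transitive. Such an R need not be transitive, so not valid.
(B) Pφ → NPφ is axiom 5; it is valid on a frame exactly when R is euclidean. Such an R need not be euclidean, so not valid.
(C) Pφ → φ (the converse of T) corresponds to R being a subset of the identity. Such an R need not be a subset of the identity, so not valid.
(D) the dual of axiom B: valid iff R is symmetric. Every such R is symmetric — valid.
(E) Nφ → φ (axiom T) characterises the reflexive frames. Such an R need not be reflexive — not valid.

D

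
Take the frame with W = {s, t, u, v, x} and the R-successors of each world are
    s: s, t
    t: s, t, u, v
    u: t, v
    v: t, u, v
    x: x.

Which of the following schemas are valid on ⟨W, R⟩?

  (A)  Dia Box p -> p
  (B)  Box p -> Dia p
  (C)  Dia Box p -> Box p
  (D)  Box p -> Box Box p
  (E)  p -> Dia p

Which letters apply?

A, B

R is not reflexive: not u R u.
R is symmetric: every R-edge is matched by its reverse.
R is not transitive: s R t and t R u but not s R u.
R is not euclidean: t R s and t R u but not s R u.
R is serial: every world has an R-successor.
(A) Dia Box p -> p (the dual of axiom B) characterises the symmetric frames. R is symmetric — valid.
(B) Box p -> Dia p (axiom D) characterises the serial frames. R is serial — valid.
(C) the dual of axiom 5: valid iff R is euclidean. R is not euclidean — not valid.
(D) Box p -> Box Box p is axiom 4, which corresponds to transitivity. R is not transitive — not valid.
(E) the dual of axiom T: valid iff R is reflexive. R is not reflexive — not valid.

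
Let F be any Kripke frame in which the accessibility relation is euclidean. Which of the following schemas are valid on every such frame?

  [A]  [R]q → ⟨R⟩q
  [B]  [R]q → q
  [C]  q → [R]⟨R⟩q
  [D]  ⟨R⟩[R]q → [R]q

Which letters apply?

D

(A) [R]q → ⟨R⟩q is axiom D, which corresponds to seriality. Such an R need not be serial — not valid.
(B) [R]q → q (axiom T) characterises the reflexive frames. Such an R need not be reflexive — not valid.
(C) q → [R]⟨R⟩q (axiom B) characterises the symmetric frames. Such an R need not be symmetric — not valid.
(D) the dual of axiom 5: valid iff R is euclidean. Every such R is euclidean — valid.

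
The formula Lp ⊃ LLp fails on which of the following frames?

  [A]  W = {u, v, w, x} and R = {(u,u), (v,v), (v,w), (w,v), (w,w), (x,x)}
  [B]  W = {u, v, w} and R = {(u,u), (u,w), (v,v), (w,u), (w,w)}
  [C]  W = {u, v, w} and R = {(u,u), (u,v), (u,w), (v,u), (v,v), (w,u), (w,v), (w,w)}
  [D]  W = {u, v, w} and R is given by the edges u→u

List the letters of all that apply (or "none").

The schema Lp ⊃ LLp is axiom 4; it is valid on a frame iff R is transitive.
(A) R is transitive (R is closed under composition), so the schema is valid here.
(B) R is transitive (R is closed under composition), so the schema is valid here.
(C) R is not transitive (v R u and u R w but not v R w), so the schema fails here.
(D) R is transitive (R is closed under composition), so the schema is valid here.

C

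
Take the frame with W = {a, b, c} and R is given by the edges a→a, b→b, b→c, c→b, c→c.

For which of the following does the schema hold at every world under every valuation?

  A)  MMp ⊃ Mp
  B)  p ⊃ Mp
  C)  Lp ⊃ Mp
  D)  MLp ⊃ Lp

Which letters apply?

R is reflexive: each world relates to itself.
R is transitive: R is closed under composition.
R is euclidean: any two R-successors of the same world are R-related.
R is serial: every world has an R-successor.
(A) MMp ⊃ Mp is the dual of axiom 4, which corresponds to transitivity. R is transitive — valid.
(B) the dual of axiom T: valid iff R is reflexive. R is reflexive — valid.
(C) Lp ⊃ Mp (axiom D) characterises the serial frames. R is serial — valid.
(D) MLp ⊃ Lp is the dual of axiom 5; it is valid on a frame exactly when R is euclidean. R is euclidean, so valid.

A, B, C, D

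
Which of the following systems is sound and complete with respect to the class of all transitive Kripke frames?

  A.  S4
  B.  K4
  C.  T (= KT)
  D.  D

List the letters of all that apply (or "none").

(A) S4 is determined by the class of reflexive and transitive frames.
(B) K4 is determined by exactly this class.
(C) T (= KT) is determined by the class of reflexive frames.
(D) D is determined by the class of serial frames.

B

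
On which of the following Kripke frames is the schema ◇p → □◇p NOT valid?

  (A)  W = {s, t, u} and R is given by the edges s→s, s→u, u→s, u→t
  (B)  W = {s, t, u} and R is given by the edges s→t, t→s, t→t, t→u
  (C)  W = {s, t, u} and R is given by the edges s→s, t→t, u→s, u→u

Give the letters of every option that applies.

The schema ◇p → □◇p is axiom 5; it is valid on a frame iff R is euclidean.
(A) R is not euclidean (u R s and u R t but not s R t), so the schema fails here.
(B) R is not euclidean (t R s and t R u but not s R u), so the schema fails here.
(C) R is not euclidean (u R s and u R u but not s R u), so the schema fails here.

A, B, C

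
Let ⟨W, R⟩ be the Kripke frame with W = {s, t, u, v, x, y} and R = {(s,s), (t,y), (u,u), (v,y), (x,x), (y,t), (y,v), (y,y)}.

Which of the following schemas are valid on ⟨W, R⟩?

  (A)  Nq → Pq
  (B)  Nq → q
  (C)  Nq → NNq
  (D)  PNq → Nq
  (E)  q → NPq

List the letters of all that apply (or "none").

R is not reflexive: not t R t.
R is symmetric: every R-edge is matched by its reverse.
R is not transitive: t R y and y R t but not t R t.
R is not euclidean: y R t and y R v but not t R v.
R is serial: every world has an R-successor.
(A) axiom D: valid iff R is serial. R is serial — valid.
(B) Nq → q (axiom T) characterises the reflexive frames. R is not reflexive — not valid.
(C) Nq → NNq (axiom 4) characterises the transitive frames. R is not transitive — not valid.
(D) PNq → Nq (the dual of axiom 5) characterises the euclidean frames. R is not euclidean — not valid.
(E) q → NPq (axiom B) characterises the symmetric frames. R is symmetric — valid.

A, E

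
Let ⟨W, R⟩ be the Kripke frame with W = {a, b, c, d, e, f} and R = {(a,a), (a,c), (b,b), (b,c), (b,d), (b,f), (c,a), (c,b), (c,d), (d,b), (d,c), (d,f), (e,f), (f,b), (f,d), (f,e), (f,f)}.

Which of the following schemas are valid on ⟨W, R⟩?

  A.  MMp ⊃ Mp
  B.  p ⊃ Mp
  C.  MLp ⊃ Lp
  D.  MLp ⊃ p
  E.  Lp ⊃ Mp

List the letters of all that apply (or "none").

R is not reflexive: not c R c.
R is symmetric: every R-edge is matched by its reverse.
R is not transitive: a R c and c R b but not a R b.
R is not euclidean: b R c and b R f but not c R f.
R is serial: every world has an R-successor.
(A) the dual of axiom 4: valid iff R is transitive. R is not transitive — not valid.
(B) p ⊃ Mp (the dual of axiom T) characterises the reflexive frames. R is not reflexive — not valid.
(C) MLp ⊃ Lp (the dual of axiom 5) characterises the euclidean frames. R is not euclidean — not valid.
(D) MLp ⊃ p is the dual of axiom B; it is valid on a frame exactly when R is symmetric. R is symmetric, so valid.
(E) Lp ⊃ Mp (axiom D) characterises the serial frames. R is serial — valid.

D, E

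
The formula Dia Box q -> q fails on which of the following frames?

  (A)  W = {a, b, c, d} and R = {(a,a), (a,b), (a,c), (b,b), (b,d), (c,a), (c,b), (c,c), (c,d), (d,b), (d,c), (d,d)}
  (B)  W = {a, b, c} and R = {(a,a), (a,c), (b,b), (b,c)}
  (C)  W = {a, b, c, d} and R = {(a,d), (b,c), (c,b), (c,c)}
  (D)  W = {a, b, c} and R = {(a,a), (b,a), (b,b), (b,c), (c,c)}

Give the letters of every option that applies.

The schema Dia Box q -> q is the dual of axiom B; it is valid on a frame iff R is symmetric.
(A) R is not symmetric (a R b but not b R a), so the schema fails here.
(B) R is not symmetric (a R c but not c R a), so the schema fails here.
(C) R is not symmetric (a R d but not d R a), so the schema fails here.
(D) R is not symmetric (b R a but not a R b), so the schema fails here.

A, B, C, D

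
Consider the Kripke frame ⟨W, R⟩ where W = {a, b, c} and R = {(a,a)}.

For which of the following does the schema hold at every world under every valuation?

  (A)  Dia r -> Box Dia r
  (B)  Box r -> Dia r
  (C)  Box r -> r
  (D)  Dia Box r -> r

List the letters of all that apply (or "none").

R is not reflexive: not b R b.
R is symmetric: every R-edge is matched by its reverse.
R is euclidean: any two R-successors of the same world are R-related.
R is not serial: b has no R-successor.
(A) axiom 5: valid iff R is euclidean. R is euclidean — valid.
(B) axiom D: valid iff R is serial. R is not serial — not valid.
(C) Box r -> r (axiom T) characterises the reflexive frames. R is not reflexive — not valid.
(D) Dia Box r -> r is the dual of axiom B, which corresponds to symmetry. R is symmetric — valid.

A, D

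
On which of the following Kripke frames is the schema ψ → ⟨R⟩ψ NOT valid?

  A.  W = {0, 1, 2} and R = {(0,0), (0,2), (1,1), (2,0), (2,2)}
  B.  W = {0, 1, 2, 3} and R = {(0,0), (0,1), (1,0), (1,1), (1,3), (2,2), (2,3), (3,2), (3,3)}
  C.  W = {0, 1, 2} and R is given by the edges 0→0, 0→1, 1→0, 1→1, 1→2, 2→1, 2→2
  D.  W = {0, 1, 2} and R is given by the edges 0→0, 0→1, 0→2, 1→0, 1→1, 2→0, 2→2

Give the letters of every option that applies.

none

The schema ψ → ⟨R⟩ψ is the dual of axiom T; it is valid on a frame iff R is reflexive.
(A) R is reflexive (each world relates to itself), so the schema is valid here.
(B) R is reflexive (each world relates to itself), so the schema is valid here.
(C) R is reflexive (each world relates to itself), so the schema is valid here.
(D) R is reflexive (each world relates to itself), so the schema is valid here.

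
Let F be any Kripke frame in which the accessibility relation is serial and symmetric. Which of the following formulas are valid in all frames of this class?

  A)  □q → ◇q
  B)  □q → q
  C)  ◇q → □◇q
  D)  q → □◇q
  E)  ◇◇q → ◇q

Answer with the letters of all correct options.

(A) □q → ◇q (axiom D) characterises the serial frames. Every such R is serial — valid.
(B) axiom T: valid iff R is reflexive. Such an R need not be reflexive — not valid.
(C) axiom 5: valid iff R is euclidean. Such an R need not be euclidean — not valid.
(D) q → □◇q is axiom B; it is valid on a frame exactly when R is symmetric. Every such R is symmetric, so valid.
(E) the dual of axiom 4: valid iff R is transitive. Such an R need not be transitive — not valid.

A, D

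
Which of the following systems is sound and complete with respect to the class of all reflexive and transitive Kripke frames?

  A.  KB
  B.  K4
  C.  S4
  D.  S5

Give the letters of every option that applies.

(A) KB is determined by the class of symmetric frames.
(B) K4 is determined by the class of transitive frames.
(C) S4 is determined by exactly this class.
(D) S5 is determined by the class of reflexive, symmetric, and transitive frames.

C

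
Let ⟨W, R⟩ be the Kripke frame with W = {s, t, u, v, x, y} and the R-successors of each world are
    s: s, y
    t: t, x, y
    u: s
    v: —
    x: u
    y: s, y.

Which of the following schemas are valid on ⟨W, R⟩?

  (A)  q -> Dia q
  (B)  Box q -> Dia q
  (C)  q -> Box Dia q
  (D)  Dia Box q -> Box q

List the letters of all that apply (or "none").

R is not reflexive: not u R u.
R is not symmetric: t R x but not x R t.
R is not euclidean: t R x and t R t but not x R t.
R is not serial: v has no R-successor.
(A) q -> Dia q is the dual of axiom T, which corresponds to reflexivity. R is not reflexive — not valid.
(B) Box q -> Dia q is axiom D, which corresponds to seriality. R is not serial — not valid.
(C) q -> Box Dia q is axiom B, which corresponds to symmetry. R is not symmetric — not valid.
(D) the dual of axiom 5: valid iff R is euclidean. R is not euclidean — not valid.

none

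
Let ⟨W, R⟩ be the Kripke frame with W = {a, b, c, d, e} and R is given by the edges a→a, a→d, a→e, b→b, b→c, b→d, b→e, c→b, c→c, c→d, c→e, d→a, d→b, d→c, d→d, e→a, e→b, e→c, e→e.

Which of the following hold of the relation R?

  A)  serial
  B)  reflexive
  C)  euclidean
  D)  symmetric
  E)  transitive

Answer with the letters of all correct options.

A, B, D

(A) serial: every world has an R-successor.
(B) reflexive: each world relates to itself.
(C) not euclidean: a R d and a R e but not d R e.
(D) symmetric: every R-edge is matched by its reverse.
(E) not transitive: a R d and d R b but not a R b.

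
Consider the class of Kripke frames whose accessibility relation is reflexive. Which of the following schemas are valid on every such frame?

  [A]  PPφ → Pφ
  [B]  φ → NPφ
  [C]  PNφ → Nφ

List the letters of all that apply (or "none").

A reflexive relation is serial.
(A) the dual of axiom 4: valid iff R is transitive. Such an R need not be transitive — not valid.
(B) φ → NPφ is axiom B; it is valid on a frame exactly when R is symmetric. Such an R need not be symmetric, so not valid.
(C) PNφ → Nφ is the dual of axiom 5, which corresponds to the euclidean property. Such an R need not be euclidean — not valid.

none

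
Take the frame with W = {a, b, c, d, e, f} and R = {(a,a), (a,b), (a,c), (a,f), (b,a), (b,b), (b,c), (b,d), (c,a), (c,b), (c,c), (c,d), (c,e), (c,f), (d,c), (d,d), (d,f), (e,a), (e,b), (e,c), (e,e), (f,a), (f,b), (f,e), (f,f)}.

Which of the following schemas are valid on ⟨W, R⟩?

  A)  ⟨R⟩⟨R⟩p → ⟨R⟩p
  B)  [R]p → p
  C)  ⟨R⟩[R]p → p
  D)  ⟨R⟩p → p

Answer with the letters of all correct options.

R is reflexive: each world relates to itself.
R is not symmetric: b R d but not d R b.
R is not transitive: a R b and b R d but not a R d.
R is not a subset of the identity: a R b with a ≠ b.
(A) ⟨R⟩⟨R⟩p → ⟨R⟩p (the dual of axiom 4) characterises the transitive frames. R is not transitive — not valid.
(B) [R]p → p (axiom T) characterises the reflexive frames. R is reflexive — valid.
(C) ⟨R⟩[R]p → p (the dual of axiom B) characterises the symmetric frames. R is not symmetric — not valid.
(D) ⟨R⟩p → p is the converse of T; it holds exactly when R ⊆ identity. Here R ⊄ identity — not valid.

B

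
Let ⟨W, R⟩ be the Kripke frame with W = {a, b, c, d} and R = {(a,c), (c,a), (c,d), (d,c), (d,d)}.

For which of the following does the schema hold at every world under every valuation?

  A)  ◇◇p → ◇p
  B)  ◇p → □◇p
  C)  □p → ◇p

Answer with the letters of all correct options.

R is not transitive: a R c and c R a but not a R a.
R is not euclidean: c R a and c R d but not a R d.
R is not serial: b has no R-successor.
(A) the dual of axiom 4: valid iff R is transitive. R is not transitive — not valid.
(B) ◇p → □◇p is axiom 5; it is valid on a frame exactly when R is euclidean. R is not euclidean, so not valid.
(C) □p → ◇p is axiom D, which corresponds to seriality. R is not serial — not valid.

none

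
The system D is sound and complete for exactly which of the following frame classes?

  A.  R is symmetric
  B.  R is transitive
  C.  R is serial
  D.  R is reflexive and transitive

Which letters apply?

(A) this class determines KB, not D.
(B) this class determines K4, not D.
(C) D is sound and complete for exactly this class.
(D) this class determines S4, not D.

C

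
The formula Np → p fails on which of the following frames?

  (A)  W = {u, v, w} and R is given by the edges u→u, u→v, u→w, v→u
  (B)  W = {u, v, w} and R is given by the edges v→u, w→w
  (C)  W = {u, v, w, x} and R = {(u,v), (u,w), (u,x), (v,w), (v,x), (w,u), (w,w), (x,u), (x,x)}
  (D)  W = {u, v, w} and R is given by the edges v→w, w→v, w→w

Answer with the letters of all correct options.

The schema Np → p is axiom T; it is valid on a frame iff R is reflexive.
(A) R is not reflexive (not v R v), so the schema fails here.
(B) R is not reflexive (not u R u), so the schema fails here.
(C) R is not reflexive (not u R u), so the schema fails here.
(D) R is not reflexive (not u R u), so the schema fails here.

A, B, C, D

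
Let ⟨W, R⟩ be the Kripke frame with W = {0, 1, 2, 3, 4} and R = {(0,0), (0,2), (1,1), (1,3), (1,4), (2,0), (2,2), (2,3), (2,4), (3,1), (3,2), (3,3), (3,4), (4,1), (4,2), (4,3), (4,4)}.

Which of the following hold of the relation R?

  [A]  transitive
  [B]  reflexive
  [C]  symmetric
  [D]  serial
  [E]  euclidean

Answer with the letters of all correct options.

B, C, D

(A) not transitive: 0 R 2 and 2 R 3 but not 0 R 3.
(B) reflexive: each world relates to itself.
(C) symmetric: every R-edge is matched by its reverse.
(D) serial: every world has an R-successor.
(E) not euclidean: 2 R 0 and 2 R 3 but not 0 R 3.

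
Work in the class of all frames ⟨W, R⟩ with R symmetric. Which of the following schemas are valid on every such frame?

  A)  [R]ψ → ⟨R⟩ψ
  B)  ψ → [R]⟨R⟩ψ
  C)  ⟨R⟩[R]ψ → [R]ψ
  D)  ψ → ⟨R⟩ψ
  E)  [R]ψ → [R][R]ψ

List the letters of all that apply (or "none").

B

(A) [R]ψ → ⟨R⟩ψ is axiom D, which corresponds to seriality. Such an R need not be serial — not valid.
(B) axiom B: valid iff R is symmetric. Every such R is symmetric — valid.
(C) ⟨R⟩[R]ψ → [R]ψ (the dual of axiom 5) characterises the euclidean frames. Such an R need not be euclidean — not valid.
(D) the dual of axiom T: valid iff R is reflexive. Such an R need not be reflexive — not valid.
(E) [R]ψ → [R][R]ψ is axiom 4; it is valid on a frame exactly when R is transitive. Such an R need not be transitive, so not valid.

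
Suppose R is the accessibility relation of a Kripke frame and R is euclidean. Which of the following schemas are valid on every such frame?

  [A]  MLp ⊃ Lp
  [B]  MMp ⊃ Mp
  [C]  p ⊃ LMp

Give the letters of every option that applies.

(A) the dual of axiom 5: valid iff R is euclidean. Every such R is euclidean — valid.
(B) the dual of axiom 4: valid iff R is transitive. Such an R need not be transitive — not valid.
(C) p ⊃ LMp is axiom B, which corresponds to symmetry. Such an R need not be symmetric — not valid.

A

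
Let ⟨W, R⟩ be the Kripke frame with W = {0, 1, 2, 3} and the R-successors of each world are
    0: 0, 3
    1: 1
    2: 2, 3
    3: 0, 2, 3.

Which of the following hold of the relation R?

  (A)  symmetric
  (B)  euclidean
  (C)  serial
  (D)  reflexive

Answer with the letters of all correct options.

A, C, D

(A) symmetric: every R-edge is matched by its reverse.
(B) not euclidean: 3 R 0 and 3 R 2 but not 0 R 2.
(C) serial: every world has an R-successor.
(D) reflexive: each world relates to itself.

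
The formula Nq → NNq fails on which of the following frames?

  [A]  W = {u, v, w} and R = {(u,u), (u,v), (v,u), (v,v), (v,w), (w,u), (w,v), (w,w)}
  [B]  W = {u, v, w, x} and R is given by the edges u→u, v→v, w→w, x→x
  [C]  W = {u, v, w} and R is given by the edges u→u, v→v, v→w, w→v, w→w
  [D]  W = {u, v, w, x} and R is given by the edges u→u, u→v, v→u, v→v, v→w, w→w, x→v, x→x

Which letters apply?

A, D

The schema Nq → NNq is axiom 4; it is valid on a frame iff R is transitive.
(A) R is not transitive (u R v and v R w but not u R w), so the schema fails here.
(B) R is transitive (R is closed under composition), so the schema is valid here.
(C) R is transitive (R is closed under composition), so the schema is valid here.
(D) R is not transitive (u R v and v R w but not u R w), so the schema fails here.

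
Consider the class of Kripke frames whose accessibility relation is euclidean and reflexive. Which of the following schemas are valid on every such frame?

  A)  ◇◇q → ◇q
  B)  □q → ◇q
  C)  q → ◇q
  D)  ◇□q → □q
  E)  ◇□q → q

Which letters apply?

A reflexive euclidean relation is also symmetric (from wRw and wRv the euclidean condition gives vRw) and hence transitive; it is an equivalence relation.
(A) the dual of axiom 4: valid iff R is transitive. Every such R is transitive — valid.
(B) axiom D: valid iff R is serial. Every such R is serial — valid.
(C) q → ◇q (the dual of axiom T) characterises the reflexive frames. Every such R is reflexive — valid.
(D) the dual of axiom 5: valid iff R is euclidean. Every such R is euclidean — valid.
(E) ◇□q → q is the dual of axiom B; it is valid on a frame exactly when R is symmetric. Every such R is symmetric, so valid.

A, B, C, D, E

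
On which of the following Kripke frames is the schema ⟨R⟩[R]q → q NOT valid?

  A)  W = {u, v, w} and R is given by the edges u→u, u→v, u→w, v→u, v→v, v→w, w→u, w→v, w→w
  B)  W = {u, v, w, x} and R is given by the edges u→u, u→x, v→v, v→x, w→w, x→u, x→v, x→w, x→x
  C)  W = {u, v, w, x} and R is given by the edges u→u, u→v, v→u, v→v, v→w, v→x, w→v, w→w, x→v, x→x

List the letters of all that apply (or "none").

B

The schema ⟨R⟩[R]q → q is the dual of axiom B; it is valid on a frame iff R is symmetric.
(A) R is symmetric (every R-edge is matched by its reverse), so the schema is valid here.
(B) R is not symmetric (x R w but not w R x), so the schema fails here.
(C) R is symmetric (every R-edge is matched by its reverse), so the schema is valid here.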